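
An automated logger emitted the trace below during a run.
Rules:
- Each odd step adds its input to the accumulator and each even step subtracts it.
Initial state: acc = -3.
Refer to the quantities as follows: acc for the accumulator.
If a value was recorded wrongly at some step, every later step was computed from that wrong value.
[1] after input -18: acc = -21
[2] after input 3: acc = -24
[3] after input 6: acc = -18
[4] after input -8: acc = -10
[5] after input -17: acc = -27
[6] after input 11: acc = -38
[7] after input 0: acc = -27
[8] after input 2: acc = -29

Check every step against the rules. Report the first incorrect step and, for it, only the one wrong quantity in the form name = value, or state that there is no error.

Step 1: acc = -3 + -18 = -21 — consistent with the trace.
Step 2: acc = -21 - 3 = -24 — no discrepancy.
Step 3: acc = -24 + 6 = -18 — checks out.
Step 4: acc = -18 - -8 = -10 — checks out.
Step 5: acc = -10 + -17 = -27 — exactly as logged.
Step 6: acc = -27 - 11 = -38 — matches.
Step 7: acc = -38 + 0 = -38 — a discrepancy with the trace.
Conclusion: step 7 carries the first error; the entry should be acc = -38.

step 7, acc = -38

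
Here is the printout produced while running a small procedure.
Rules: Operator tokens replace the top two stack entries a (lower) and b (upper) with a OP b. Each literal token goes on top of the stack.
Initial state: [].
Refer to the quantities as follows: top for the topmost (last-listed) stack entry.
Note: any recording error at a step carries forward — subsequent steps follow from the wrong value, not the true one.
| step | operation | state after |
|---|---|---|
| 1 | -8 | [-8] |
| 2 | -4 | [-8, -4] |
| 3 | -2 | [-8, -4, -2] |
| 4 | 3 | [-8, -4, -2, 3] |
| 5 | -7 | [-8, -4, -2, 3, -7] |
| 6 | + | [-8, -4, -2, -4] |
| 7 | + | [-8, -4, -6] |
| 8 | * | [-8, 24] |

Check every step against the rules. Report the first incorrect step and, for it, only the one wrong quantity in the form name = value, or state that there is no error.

Recomputing the run from the initial state:
step 1: [-8]
step 2: [-8, -4]
step 3: [-8, -4, -2]
step 4: [-8, -4, -2, 3]
step 5: [-8, -4, -2, 3, -7]
step 6: [-8, -4, -2, -4]
step 7: [-8, -4, -6]
step 8: [-8, 24]
This matches the printout at every step.

no error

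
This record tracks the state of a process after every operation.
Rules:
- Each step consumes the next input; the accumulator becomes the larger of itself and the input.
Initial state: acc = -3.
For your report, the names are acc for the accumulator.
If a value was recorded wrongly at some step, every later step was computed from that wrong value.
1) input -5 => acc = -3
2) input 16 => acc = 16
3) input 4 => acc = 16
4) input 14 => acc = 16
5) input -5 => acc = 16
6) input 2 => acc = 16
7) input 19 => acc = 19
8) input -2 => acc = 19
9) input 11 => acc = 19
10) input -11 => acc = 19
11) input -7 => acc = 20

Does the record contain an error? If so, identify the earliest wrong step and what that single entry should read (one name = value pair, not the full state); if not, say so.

step 11, acc = 19

step 1: acc = max(-3, -5) = -3 -> exactly as logged
step 2: acc = max(-3, 16) = 16 -> confirmed correct
step 3: acc = max(16, 4) = 16 -> verified
step 4: acc = max(16, 14) = 16 -> exactly as logged
step 5: acc = max(16, -5) = 16 -> checks out
step 6: acc = max(16, 2) = 16 -> matches
step 7: acc = max(16, 19) = 19 -> in agreement
step 8: acc = max(19, -2) = 19 -> agrees with the record
step 9: acc = max(19, 11) = 19 -> in agreement
step 10: acc = max(19, -11) = 19 -> exactly as logged
step 11: acc = max(19, -7) = 19 -> the recorded entry deviates here
That makes step 11 the first incorrect line — acc = 19 is what it should show.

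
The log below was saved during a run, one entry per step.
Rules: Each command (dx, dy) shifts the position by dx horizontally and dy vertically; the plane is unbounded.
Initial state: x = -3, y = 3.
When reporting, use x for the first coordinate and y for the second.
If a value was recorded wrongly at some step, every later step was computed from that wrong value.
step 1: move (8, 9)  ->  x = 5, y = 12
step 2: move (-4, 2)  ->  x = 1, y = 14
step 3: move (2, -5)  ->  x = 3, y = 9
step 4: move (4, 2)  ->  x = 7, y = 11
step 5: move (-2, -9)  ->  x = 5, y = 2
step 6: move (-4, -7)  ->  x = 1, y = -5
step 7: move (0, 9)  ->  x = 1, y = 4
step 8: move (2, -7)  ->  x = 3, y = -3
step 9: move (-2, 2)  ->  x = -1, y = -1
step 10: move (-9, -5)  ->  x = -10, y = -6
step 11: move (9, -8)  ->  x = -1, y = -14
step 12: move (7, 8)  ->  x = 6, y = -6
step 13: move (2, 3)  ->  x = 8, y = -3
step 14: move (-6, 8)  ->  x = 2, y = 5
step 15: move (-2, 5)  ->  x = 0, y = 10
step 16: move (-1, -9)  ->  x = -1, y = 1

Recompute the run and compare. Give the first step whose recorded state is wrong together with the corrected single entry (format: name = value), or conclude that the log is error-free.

step 9, x = 1

1. x = -3 + (8) = 5, y = 3 + (9) = 12 (same as recorded)
2. x = 5 + (-4) = 1, y = 12 + (2) = 14 (exactly as logged)
3. x = 1 + (2) = 3, y = 14 + (-5) = 9 (in agreement)
4. x = 3 + (4) = 7, y = 9 + (2) = 11 (confirmed correct)
5. x = 7 + (-2) = 5, y = 11 + (-9) = 2 (same as recorded)
6. x = 5 + (-4) = 1, y = 2 + (-7) = -5 (same as recorded)
7. x = 1 + (0) = 1, y = -5 + (9) = 4 (checks out)
8. x = 1 + (2) = 3, y = 4 + (-7) = -3 (checks out)
9. x = 3 + (-2) = 1, y = -3 + (2) = -1 (a discrepancy with the log)
Step 9 is the first one off; corrected, x = 1.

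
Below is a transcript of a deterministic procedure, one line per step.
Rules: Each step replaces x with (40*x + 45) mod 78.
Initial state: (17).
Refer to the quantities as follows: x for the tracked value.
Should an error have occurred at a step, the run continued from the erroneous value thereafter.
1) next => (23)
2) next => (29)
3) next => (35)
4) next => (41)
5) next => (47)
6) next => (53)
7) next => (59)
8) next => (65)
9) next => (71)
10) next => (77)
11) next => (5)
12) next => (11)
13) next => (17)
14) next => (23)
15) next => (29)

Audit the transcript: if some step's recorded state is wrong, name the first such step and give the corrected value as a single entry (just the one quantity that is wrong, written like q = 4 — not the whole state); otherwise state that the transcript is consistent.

no error

Step 1: x = (40*17 + 45) mod 78 = 23 — same as recorded.
Step 2: x = (40*23 + 45) mod 78 = 29 — matches.
Step 3: x = (40*29 + 45) mod 78 = 35 — checks out.
Step 4: x = (40*35 + 45) mod 78 = 41 — confirmed correct.
Step 5: x = (40*41 + 45) mod 78 = 47 — consistent with the transcript.
Step 6: x = (40*47 + 45) mod 78 = 53 — matches.
Step 7: x = (40*53 + 45) mod 78 = 59 — verified.
Step 8: x = (40*59 + 45) mod 78 = 65 — same as recorded.
Step 9: x = (40*65 + 45) mod 78 = 71 — same as recorded.
Step 10: x = (40*71 + 45) mod 78 = 77 — in agreement.
Step 11: x = (40*77 + 45) mod 78 = 5 — consistent with the transcript.
Step 12: x = (40*5 + 45) mod 78 = 11 — confirmed correct.
Step 13: x = (40*11 + 45) mod 78 = 17 — agrees with the transcript.
Step 14: x = (40*17 + 45) mod 78 = 23 — consistent with the transcript.
Step 15: x = (40*23 + 45) mod 78 = 29 — checks out.
No step deviates from the rules.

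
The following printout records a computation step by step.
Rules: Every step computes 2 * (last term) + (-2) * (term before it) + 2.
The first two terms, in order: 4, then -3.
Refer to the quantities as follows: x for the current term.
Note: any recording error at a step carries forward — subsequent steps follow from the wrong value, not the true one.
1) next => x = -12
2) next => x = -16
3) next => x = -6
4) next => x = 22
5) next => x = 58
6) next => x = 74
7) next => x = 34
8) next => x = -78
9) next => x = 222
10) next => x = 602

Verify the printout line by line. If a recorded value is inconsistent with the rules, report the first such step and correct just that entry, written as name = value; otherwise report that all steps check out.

Recomputing the run from the initial state:
step 1: x = -12
step 2: x = -16
step 3: x = -6
step 4: x = 22
step 5: x = 58
step 6: x = 74
step 7: x = 34
step 8: x = -78
step 9: x = -222
step 10: x = -286
The first disagreement with the printout is at step 9, where the value should be x = -222.

step 9, x = -222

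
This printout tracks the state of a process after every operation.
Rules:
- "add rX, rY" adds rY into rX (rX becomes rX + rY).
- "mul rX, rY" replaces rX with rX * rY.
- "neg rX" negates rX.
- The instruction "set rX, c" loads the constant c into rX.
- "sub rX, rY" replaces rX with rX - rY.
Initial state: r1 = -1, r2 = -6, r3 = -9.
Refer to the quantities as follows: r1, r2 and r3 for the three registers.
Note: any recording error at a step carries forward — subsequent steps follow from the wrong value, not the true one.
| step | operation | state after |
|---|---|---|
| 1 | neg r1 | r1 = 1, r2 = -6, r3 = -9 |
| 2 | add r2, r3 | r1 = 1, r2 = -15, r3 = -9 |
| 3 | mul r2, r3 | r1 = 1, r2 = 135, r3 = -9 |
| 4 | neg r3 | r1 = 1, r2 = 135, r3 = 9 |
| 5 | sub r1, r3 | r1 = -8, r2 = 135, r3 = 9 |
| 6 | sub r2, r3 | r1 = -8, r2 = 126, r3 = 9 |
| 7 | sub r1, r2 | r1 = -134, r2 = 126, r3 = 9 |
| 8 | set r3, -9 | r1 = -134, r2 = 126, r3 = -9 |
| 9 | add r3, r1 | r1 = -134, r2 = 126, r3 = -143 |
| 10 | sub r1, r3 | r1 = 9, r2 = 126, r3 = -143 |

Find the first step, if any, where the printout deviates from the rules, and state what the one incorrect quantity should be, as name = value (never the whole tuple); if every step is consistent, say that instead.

no error

Recomputing the run from the initial state:
step 1: r1 = 1, r2 = -6, r3 = -9
step 2: r1 = 1, r2 = -15, r3 = -9
step 3: r1 = 1, r2 = 135, r3 = -9
step 4: r1 = 1, r2 = 135, r3 = 9
step 5: r1 = -8, r2 = 135, r3 = 9
step 6: r1 = -8, r2 = 126, r3 = 9
step 7: r1 = -134, r2 = 126, r3 = 9
step 8: r1 = -134, r2 = 126, r3 = -9
step 9: r1 = -134, r2 = 126, r3 = -143
step 10: r1 = 9, r2 = 126, r3 = -143
This matches the printout at every step.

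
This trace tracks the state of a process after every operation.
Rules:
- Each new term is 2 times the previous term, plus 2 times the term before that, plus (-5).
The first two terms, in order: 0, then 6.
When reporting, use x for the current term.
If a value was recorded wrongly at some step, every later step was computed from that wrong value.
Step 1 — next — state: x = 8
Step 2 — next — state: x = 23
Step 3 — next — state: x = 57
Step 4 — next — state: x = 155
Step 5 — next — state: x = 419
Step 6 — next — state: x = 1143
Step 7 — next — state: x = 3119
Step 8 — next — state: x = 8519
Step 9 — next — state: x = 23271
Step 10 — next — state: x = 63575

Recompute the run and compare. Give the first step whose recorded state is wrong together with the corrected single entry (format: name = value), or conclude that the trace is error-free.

step 1, x = 7

Recomputing the run from the initial state:
step 1: x = 7
step 2: x = 21
step 3: x = 51
step 4: x = 139
step 5: x = 375
step 6: x = 1023
step 7: x = 2791
step 8: x = 7623
step 9: x = 20823
step 10: x = 56887
The first disagreement with the trace is at step 1, where the value should be x = 7.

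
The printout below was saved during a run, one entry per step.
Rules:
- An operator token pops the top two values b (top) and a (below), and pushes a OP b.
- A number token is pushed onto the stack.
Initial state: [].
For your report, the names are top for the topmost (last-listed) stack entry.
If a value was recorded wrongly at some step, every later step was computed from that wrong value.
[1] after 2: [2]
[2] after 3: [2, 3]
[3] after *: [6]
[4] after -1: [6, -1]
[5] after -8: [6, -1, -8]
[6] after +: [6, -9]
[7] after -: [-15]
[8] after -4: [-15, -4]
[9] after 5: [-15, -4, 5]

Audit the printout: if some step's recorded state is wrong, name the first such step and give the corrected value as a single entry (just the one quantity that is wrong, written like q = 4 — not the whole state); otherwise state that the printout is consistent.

step 7, top = 15

Step 1: push 2: top = 2 — matches.
Step 2: push 3: top = 3 — same as recorded.
Step 3: 2 * 3 = 6 — checks out.
Step 4: push -1: top = -1 — no discrepancy.
Step 5: push -8: top = -8 — confirmed correct.
Step 6: -1 + -8 = -9 — in agreement.
Step 7: 6 - -9 = 15 — the entry is off here.
So the first discrepancy is step 7, where the right value is top = 15.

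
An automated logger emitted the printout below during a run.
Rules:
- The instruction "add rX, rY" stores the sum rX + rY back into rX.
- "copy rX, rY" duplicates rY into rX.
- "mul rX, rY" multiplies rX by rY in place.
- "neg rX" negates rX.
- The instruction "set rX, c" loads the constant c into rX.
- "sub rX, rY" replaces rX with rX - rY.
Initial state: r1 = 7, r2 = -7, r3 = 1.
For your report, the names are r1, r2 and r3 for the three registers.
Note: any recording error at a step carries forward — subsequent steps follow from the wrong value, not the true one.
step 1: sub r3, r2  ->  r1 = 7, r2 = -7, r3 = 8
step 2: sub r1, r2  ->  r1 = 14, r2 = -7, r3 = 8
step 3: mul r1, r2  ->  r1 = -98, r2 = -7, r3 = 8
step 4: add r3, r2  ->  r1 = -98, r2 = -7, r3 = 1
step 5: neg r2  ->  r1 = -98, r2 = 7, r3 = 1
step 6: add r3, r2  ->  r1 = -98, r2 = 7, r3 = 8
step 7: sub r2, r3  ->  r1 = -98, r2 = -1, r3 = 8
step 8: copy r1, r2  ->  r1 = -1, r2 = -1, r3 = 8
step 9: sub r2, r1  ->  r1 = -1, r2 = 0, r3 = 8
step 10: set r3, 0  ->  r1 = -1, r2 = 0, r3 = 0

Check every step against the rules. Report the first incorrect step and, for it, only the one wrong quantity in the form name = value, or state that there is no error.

Step 1: r3 = 1 - -7 = 8 — matches.
Step 2: r1 = 7 - -7 = 14 — agrees with the printout.
Step 3: r1 = 14 * -7 = -98 — agrees with the printout.
Step 4: r3 = 8 + -7 = 1 — agrees with the printout.
Step 5: r2 = -(-7) = 7 — verified.
Step 6: r3 = 1 + 7 = 8 — consistent with the printout.
Step 7: r2 = 7 - 8 = -1 — same as recorded.
Step 8: r1 = -1 — agrees with the printout.
Step 9: r2 = -1 - -1 = 0 — matches.
Step 10: r3 = 0 — same as recorded.
The whole run recomputes cleanly — no discrepancies.

no error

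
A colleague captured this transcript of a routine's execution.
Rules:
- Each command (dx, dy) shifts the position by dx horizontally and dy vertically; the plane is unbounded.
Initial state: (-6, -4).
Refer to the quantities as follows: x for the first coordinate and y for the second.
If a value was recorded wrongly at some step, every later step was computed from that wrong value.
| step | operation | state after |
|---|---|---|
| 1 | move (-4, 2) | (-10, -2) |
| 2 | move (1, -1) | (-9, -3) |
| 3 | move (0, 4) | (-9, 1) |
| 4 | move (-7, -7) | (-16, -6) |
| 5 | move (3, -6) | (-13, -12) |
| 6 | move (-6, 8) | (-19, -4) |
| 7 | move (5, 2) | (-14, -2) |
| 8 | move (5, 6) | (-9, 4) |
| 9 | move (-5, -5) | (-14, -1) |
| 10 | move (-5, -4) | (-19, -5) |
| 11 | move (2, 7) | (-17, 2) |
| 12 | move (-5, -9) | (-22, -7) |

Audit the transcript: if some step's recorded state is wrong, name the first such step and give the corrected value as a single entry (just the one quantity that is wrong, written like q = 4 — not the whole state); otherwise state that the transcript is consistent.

no error

1. x = -6 + (-4) = -10, y = -4 + (2) = -2 (consistent with the transcript)
2. x = -10 + (1) = -9, y = -2 + (-1) = -3 (verified)
3. x = -9 + (0) = -9, y = -3 + (4) = 1 (exactly as logged)
4. x = -9 + (-7) = -16, y = 1 + (-7) = -6 (verified)
5. x = -16 + (3) = -13, y = -6 + (-6) = -12 (matches)
6. x = -13 + (-6) = -19, y = -12 + (8) = -4 (confirmed correct)
7. x = -19 + (5) = -14, y = -4 + (2) = -2 (matches)
8. x = -14 + (5) = -9, y = -2 + (6) = 4 (in agreement)
9. x = -9 + (-5) = -14, y = 4 + (-5) = -1 (confirmed correct)
10. x = -14 + (-5) = -19, y = -1 + (-4) = -5 (in agreement)
11. x = -19 + (2) = -17, y = -5 + (7) = 2 (matches)
12. x = -17 + (-5) = -22, y = 2 + (-9) = -7 (matches)
Nothing is out of place; the run is error-free.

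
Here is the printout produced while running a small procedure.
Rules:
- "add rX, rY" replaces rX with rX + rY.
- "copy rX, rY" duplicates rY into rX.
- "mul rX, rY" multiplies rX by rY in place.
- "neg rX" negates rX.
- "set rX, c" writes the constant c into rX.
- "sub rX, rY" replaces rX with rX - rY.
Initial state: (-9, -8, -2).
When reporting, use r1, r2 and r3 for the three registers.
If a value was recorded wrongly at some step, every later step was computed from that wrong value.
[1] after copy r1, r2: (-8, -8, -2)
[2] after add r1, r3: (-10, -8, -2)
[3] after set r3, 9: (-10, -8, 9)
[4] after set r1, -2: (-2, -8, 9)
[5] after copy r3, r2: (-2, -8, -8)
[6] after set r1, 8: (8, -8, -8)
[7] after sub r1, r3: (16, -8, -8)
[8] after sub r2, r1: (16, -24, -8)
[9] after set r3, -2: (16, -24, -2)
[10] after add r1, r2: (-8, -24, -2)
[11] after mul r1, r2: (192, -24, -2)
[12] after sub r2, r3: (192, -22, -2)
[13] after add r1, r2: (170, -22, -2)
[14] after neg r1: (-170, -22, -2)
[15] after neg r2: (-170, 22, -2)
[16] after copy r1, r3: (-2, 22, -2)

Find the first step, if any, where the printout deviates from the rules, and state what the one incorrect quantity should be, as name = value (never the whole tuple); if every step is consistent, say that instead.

no error

Recomputing the run from the initial state:
step 1: r1 = -8, r2 = -8, r3 = -2
step 2: r1 = -10, r2 = -8, r3 = -2
step 3: r1 = -10, r2 = -8, r3 = 9
step 4: r1 = -2, r2 = -8, r3 = 9
step 5: r1 = -2, r2 = -8, r3 = -8
step 6: r1 = 8, r2 = -8, r3 = -8
step 7: r1 = 16, r2 = -8, r3 = -8
step 8: r1 = 16, r2 = -24, r3 = -8
step 9: r1 = 16, r2 = -24, r3 = -2
step 10: r1 = -8, r2 = -24, r3 = -2
step 11: r1 = 192, r2 = -24, r3 = -2
step 12: r1 = 192, r2 = -22, r3 = -2
step 13: r1 = 170, r2 = -22, r3 = -2
step 14: r1 = -170, r2 = -22, r3 = -2
step 15: r1 = -170, r2 = 22, r3 = -2
step 16: r1 = -2, r2 = 22, r3 = -2
This matches the printout at every step.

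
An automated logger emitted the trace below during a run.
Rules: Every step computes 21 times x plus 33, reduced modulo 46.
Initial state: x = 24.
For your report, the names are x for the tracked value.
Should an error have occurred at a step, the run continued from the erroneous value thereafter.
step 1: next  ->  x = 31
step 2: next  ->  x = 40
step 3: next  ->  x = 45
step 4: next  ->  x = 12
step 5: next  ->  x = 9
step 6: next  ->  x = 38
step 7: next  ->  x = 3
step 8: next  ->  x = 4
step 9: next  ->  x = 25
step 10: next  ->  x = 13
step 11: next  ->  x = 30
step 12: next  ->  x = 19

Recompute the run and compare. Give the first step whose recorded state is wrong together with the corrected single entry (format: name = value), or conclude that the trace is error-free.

step 10, x = 6

Recomputing the run from the initial state:
step 1: x = 31
step 2: x = 40
step 3: x = 45
step 4: x = 12
step 5: x = 9
step 6: x = 38
step 7: x = 3
step 8: x = 4
step 9: x = 25
step 10: x = 6
step 11: x = 21
step 12: x = 14
The first disagreement with the trace is at step 10, where the value should be x = 6.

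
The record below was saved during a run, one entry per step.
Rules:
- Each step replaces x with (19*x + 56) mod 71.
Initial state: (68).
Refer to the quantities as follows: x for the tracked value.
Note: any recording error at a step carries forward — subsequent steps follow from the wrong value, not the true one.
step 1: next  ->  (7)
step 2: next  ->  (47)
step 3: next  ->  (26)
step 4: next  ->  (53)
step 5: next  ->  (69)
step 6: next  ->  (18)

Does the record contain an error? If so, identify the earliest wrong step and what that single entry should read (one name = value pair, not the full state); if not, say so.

Recomputing the run from the initial state:
step 1: x = 70
step 2: x = 37
step 3: x = 49
step 4: x = 64
step 5: x = 65
step 6: x = 13
The first disagreement with the record is at step 1, where the value should be x = 70.

step 1, x = 70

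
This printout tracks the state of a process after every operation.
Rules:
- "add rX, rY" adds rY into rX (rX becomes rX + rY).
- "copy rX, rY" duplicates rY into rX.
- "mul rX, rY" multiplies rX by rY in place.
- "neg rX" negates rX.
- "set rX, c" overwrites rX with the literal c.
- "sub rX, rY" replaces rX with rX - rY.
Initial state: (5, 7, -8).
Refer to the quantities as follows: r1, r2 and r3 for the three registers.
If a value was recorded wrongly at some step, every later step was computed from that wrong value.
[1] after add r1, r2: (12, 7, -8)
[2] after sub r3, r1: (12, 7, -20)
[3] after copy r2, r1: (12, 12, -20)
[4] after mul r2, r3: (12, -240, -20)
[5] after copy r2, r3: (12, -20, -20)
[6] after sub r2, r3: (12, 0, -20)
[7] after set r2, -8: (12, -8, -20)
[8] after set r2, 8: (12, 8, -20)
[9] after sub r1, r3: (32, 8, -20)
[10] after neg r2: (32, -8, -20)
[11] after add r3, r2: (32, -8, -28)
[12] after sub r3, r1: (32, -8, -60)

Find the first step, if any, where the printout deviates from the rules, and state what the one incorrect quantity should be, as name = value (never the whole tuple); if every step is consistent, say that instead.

no error

1. r1 = 5 + 7 = 12 (same as recorded)
2. r3 = -8 - 12 = -20 (no discrepancy)
3. r2 = 12 (in agreement)
4. r2 = 12 * -20 = -240 (matches)
5. r2 = -20 (matches)
6. r2 = -20 - -20 = 0 (consistent with the printout)
7. r2 = -8 (same as recorded)
8. r2 = 8 (exactly as logged)
9. r1 = 12 - -20 = 32 (confirmed correct)
10. r2 = -(8) = -8 (in agreement)
11. r3 = -20 + -8 = -28 (confirmed correct)
12. r3 = -28 - 32 = -60 (exactly as logged)
The whole run recomputes cleanly — no discrepancies.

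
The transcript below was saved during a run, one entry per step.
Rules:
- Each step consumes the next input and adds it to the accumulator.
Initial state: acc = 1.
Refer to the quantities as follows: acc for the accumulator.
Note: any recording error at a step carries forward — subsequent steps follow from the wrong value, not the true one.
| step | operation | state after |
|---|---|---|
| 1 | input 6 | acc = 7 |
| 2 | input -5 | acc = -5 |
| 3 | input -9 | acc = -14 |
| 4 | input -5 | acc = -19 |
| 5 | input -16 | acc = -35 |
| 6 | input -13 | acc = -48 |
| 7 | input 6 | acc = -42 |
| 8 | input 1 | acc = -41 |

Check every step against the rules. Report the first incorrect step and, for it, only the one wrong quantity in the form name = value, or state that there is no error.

step 1: acc = 1 + 6 = 7 -> same as recorded
step 2: acc = 7 + -5 = 2 -> the transcript disagrees here
So the first discrepancy is step 2, where the right value is acc = 2.

step 2, acc = 2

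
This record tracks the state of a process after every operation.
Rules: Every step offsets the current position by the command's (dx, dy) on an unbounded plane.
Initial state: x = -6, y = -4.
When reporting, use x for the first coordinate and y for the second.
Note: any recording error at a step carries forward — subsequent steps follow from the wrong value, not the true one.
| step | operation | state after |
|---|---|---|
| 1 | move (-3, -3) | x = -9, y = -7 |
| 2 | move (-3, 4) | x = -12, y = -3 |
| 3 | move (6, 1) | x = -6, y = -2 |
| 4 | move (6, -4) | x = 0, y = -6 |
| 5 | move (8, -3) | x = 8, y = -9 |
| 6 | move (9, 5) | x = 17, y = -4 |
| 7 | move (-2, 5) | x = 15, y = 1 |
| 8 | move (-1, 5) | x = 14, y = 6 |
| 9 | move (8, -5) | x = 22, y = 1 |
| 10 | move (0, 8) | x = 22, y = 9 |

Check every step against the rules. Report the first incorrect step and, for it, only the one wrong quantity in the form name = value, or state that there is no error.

1. x = -6 + (-3) = -9, y = -4 + (-3) = -7 (matches)
2. x = -9 + (-3) = -12, y = -7 + (4) = -3 (same as recorded)
3. x = -12 + (6) = -6, y = -3 + (1) = -2 (checks out)
4. x = -6 + (6) = 0, y = -2 + (-4) = -6 (same as recorded)
5. x = 0 + (8) = 8, y = -6 + (-3) = -9 (consistent with the record)
6. x = 8 + (9) = 17, y = -9 + (5) = -4 (in agreement)
7. x = 17 + (-2) = 15, y = -4 + (5) = 1 (confirmed correct)
8. x = 15 + (-1) = 14, y = 1 + (5) = 6 (verified)
9. x = 14 + (8) = 22, y = 6 + (-5) = 1 (verified)
10. x = 22 + (0) = 22, y = 1 + (8) = 9 (verified)
No step deviates from the rules.

no error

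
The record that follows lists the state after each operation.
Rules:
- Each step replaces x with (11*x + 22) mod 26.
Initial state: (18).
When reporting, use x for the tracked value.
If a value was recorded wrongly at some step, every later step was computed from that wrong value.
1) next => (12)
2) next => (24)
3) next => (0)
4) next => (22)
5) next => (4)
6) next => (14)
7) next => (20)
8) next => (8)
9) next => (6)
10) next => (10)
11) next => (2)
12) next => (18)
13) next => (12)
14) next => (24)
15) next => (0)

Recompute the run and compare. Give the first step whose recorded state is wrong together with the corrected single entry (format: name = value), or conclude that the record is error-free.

no error

Step 1: x = (11*18 + 22) mod 26 = 12 — confirmed correct.
Step 2: x = (11*12 + 22) mod 26 = 24 — consistent with the record.
Step 3: x = (11*24 + 22) mod 26 = 0 — in agreement.
Step 4: x = (11*0 + 22) mod 26 = 22 — no discrepancy.
Step 5: x = (11*22 + 22) mod 26 = 4 — no discrepancy.
Step 6: x = (11*4 + 22) mod 26 = 14 — consistent with the record.
Step 7: x = (11*14 + 22) mod 26 = 20 — exactly as logged.
Step 8: x = (11*20 + 22) mod 26 = 8 — confirmed correct.
Step 9: x = (11*8 + 22) mod 26 = 6 — exactly as logged.
Step 10: x = (11*6 + 22) mod 26 = 10 — exactly as logged.
Step 11: x = (11*10 + 22) mod 26 = 2 — verified.
Step 12: x = (11*2 + 22) mod 26 = 18 — same as recorded.
Step 13: x = (11*18 + 22) mod 26 = 12 — checks out.
Step 14: x = (11*12 + 22) mod 26 = 24 — in agreement.
Step 15: x = (11*24 + 22) mod 26 = 0 — same as recorded.
Every step is consistent.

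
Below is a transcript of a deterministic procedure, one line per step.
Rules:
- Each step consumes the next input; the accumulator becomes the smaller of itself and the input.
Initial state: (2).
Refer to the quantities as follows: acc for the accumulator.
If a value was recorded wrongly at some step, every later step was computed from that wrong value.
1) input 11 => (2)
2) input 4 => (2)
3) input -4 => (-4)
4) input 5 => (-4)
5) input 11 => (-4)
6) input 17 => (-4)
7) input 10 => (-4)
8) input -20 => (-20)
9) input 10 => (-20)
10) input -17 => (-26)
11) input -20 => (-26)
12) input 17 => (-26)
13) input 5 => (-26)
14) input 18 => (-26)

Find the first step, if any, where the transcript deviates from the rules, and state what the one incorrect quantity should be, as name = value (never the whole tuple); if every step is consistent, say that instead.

Recomputing the run from the initial state:
step 1: acc = 2
step 2: acc = 2
step 3: acc = -4
step 4: acc = -4
step 5: acc = -4
step 6: acc = -4
step 7: acc = -4
step 8: acc = -20
step 9: acc = -20
step 10: acc = -20
step 11: acc = -20
step 12: acc = -20
step 13: acc = -20
step 14: acc = -20
The first disagreement with the transcript is at step 10, where the value should be acc = -20.

step 10, acc = -20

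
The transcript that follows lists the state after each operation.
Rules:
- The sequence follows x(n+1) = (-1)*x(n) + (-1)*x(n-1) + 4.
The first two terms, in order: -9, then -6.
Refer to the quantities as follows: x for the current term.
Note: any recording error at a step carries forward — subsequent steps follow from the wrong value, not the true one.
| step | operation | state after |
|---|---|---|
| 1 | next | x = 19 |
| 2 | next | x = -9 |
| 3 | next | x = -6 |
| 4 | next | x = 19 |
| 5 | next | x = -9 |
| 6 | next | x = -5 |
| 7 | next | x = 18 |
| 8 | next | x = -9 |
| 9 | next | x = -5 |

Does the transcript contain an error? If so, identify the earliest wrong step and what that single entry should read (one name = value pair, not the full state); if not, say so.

Recomputing the run from the initial state:
step 1: x = 19
step 2: x = -9
step 3: x = -6
step 4: x = 19
step 5: x = -9
step 6: x = -6
step 7: x = 19
step 8: x = -9
step 9: x = -6
The first disagreement with the transcript is at step 6, where the value should be x = -6.

step 6, x = -6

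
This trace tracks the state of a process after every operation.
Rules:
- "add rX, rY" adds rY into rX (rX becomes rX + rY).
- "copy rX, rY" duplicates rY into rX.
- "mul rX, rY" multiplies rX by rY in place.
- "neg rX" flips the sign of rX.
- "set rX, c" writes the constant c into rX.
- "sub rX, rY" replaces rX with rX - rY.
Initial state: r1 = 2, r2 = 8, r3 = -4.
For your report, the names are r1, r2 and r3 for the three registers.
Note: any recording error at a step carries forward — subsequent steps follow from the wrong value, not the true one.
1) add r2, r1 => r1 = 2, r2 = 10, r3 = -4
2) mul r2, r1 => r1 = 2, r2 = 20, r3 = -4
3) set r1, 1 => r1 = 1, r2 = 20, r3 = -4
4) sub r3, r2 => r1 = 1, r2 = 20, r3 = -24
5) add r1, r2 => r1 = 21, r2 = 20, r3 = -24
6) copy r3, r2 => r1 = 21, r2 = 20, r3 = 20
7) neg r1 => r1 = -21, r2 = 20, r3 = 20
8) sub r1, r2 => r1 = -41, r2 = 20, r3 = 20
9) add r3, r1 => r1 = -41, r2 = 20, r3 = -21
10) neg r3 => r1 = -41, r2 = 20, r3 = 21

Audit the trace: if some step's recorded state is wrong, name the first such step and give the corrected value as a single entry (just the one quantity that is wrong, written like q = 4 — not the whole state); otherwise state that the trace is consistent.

Step 1: r2 = 8 + 2 = 10 — exactly as logged.
Step 2: r2 = 10 * 2 = 20 — verified.
Step 3: r1 = 1 — same as recorded.
Step 4: r3 = -4 - 20 = -24 — checks out.
Step 5: r1 = 1 + 20 = 21 — exactly as logged.
Step 6: r3 = 20 — checks out.
Step 7: r1 = -(21) = -21 — no discrepancy.
Step 8: r1 = -21 - 20 = -41 — consistent with the trace.
Step 9: r3 = 20 + -41 = -21 — verified.
Step 10: r3 = -(-21) = 21 — checks out.
Every step is consistent.

no error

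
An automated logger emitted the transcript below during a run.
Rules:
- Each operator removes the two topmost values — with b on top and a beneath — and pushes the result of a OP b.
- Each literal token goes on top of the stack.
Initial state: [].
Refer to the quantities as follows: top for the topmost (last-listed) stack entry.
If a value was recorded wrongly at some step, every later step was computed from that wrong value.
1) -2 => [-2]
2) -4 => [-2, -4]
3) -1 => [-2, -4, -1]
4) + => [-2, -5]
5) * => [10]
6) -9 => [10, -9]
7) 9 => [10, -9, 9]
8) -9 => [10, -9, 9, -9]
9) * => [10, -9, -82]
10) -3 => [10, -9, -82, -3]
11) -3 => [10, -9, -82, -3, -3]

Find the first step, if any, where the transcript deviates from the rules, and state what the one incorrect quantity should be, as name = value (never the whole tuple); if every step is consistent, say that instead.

1. push -2: top = -2 (in agreement)
2. push -4: top = -4 (exactly as logged)
3. push -1: top = -1 (consistent with the transcript)
4. -4 + -1 = -5 (checks out)
5. -2 * -5 = 10 (exactly as logged)
6. push -9: top = -9 (in agreement)
7. push 9: top = 9 (same as recorded)
8. push -9: top = -9 (same as recorded)
9. 9 * -9 = -81 (first mismatch against the transcript)
First deviation found at step 9; the corrected entry is top = -81.

step 9, top = -81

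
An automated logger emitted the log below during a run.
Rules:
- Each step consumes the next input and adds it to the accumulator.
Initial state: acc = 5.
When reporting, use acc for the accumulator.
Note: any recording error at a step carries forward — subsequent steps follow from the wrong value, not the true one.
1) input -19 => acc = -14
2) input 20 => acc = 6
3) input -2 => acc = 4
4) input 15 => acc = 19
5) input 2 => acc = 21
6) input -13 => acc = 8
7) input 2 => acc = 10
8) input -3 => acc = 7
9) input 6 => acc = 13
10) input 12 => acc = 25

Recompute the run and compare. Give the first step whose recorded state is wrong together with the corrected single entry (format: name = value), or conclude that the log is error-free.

step 1: acc = 5 + -19 = -14 -> no discrepancy
step 2: acc = -14 + 20 = 6 -> agrees with the log
step 3: acc = 6 + -2 = 4 -> verified
step 4: acc = 4 + 15 = 19 -> same as recorded
step 5: acc = 19 + 2 = 21 -> checks out
step 6: acc = 21 + -13 = 8 -> matches
step 7: acc = 8 + 2 = 10 -> checks out
step 8: acc = 10 + -3 = 7 -> matches
step 9: acc = 7 + 6 = 13 -> confirmed correct
step 10: acc = 13 + 12 = 25 -> verified
Every step is consistent.

no error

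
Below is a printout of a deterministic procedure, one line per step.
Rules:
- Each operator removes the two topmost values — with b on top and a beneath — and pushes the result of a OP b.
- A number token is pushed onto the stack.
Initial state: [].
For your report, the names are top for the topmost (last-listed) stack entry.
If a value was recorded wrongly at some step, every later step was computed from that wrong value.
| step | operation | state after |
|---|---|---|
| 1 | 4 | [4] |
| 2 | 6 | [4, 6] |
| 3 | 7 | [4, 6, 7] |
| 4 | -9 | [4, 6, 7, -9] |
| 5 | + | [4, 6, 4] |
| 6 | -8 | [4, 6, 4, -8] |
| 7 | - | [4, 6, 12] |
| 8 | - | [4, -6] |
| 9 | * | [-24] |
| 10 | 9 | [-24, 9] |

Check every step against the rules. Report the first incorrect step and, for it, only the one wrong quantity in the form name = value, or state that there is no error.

step 5, top = -2

Recomputing the run from the initial state:
step 1: [4]
step 2: [4, 6]
step 3: [4, 6, 7]
step 4: [4, 6, 7, -9]
step 5: [4, 6, -2]
step 6: [4, 6, -2, -8]
step 7: [4, 6, 6]
step 8: [4, 0]
step 9: [0]
step 10: [0, 9]
The first disagreement with the printout is at step 5, where the value should be top = -2.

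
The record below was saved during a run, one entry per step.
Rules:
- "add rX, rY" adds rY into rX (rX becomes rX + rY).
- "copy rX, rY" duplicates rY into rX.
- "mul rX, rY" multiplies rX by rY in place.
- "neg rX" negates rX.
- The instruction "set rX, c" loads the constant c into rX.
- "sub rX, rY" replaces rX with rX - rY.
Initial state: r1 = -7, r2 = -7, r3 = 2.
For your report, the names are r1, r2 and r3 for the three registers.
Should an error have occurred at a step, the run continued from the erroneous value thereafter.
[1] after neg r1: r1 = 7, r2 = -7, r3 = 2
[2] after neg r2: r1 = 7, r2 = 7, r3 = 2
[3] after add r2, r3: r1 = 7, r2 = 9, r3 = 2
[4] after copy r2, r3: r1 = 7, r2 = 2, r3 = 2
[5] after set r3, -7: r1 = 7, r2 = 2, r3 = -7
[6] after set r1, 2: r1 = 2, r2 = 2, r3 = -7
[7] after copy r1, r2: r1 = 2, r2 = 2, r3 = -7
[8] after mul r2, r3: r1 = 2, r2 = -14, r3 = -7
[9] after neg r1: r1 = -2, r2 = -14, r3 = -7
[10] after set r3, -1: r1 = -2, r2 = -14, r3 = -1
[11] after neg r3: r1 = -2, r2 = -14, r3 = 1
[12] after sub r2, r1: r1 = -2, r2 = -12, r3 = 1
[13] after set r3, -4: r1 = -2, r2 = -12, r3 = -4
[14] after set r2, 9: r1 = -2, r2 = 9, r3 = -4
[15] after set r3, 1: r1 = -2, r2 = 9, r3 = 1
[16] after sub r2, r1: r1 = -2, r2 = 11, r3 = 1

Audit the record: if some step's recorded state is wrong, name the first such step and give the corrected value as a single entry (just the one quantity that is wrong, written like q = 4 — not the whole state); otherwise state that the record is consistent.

no error

Recomputing the run from the initial state:
step 1: r1 = 7, r2 = -7, r3 = 2
step 2: r1 = 7, r2 = 7, r3 = 2
step 3: r1 = 7, r2 = 9, r3 = 2
step 4: r1 = 7, r2 = 2, r3 = 2
step 5: r1 = 7, r2 = 2, r3 = -7
step 6: r1 = 2, r2 = 2, r3 = -7
step 7: r1 = 2, r2 = 2, r3 = -7
step 8: r1 = 2, r2 = -14, r3 = -7
step 9: r1 = -2, r2 = -14, r3 = -7
step 10: r1 = -2, r2 = -14, r3 = -1
step 11: r1 = -2, r2 = -14, r3 = 1
step 12: r1 = -2, r2 = -12, r3 = 1
step 13: r1 = -2, r2 = -12, r3 = -4
step 14: r1 = -2, r2 = 9, r3 = -4
step 15: r1 = -2, r2 = 9, r3 = 1
step 16: r1 = -2, r2 = 11, r3 = 1
This matches the record at every step.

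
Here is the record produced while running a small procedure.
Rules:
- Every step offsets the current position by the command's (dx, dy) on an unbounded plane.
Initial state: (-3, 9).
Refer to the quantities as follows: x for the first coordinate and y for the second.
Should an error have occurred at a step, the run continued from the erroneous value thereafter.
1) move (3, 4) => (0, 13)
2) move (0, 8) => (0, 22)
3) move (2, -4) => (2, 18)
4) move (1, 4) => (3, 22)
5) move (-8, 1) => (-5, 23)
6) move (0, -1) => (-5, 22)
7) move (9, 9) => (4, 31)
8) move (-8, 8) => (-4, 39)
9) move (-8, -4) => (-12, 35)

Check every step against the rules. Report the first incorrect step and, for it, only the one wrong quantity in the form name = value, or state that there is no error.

step 2, y = 21

Recomputing the run from the initial state:
step 1: x = 0, y = 13
step 2: x = 0, y = 21
step 3: x = 2, y = 17
step 4: x = 3, y = 21
step 5: x = -5, y = 22
step 6: x = -5, y = 21
step 7: x = 4, y = 30
step 8: x = -4, y = 38
step 9: x = -12, y = 34
The first disagreement with the record is at step 2, where the value should be y = 21.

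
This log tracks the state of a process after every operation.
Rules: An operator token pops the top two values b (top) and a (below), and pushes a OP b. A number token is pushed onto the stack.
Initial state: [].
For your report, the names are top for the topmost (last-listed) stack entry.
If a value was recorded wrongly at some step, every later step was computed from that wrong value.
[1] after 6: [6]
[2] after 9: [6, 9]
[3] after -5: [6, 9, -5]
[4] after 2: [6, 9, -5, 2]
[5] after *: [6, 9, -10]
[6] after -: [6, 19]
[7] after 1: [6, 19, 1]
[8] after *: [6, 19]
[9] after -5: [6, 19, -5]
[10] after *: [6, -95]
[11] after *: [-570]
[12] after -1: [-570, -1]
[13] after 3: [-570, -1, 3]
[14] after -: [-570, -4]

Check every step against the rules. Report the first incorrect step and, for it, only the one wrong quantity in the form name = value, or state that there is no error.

no error

1. push 6: top = 6 (no discrepancy)
2. push 9: top = 9 (exactly as logged)
3. push -5: top = -5 (checks out)
4. push 2: top = 2 (verified)
5. -5 * 2 = -10 (confirmed correct)
6. 9 - -10 = 19 (no discrepancy)
7. push 1: top = 1 (exactly as logged)
8. 19 * 1 = 19 (agrees with the log)
9. push -5: top = -5 (exactly as logged)
10. 19 * -5 = -95 (confirmed correct)
11. 6 * -95 = -570 (in agreement)
12. push -1: top = -1 (verified)
13. push 3: top = 3 (exactly as logged)
14. -1 - 3 = -4 (in agreement)
All steps check out; nothing to correct.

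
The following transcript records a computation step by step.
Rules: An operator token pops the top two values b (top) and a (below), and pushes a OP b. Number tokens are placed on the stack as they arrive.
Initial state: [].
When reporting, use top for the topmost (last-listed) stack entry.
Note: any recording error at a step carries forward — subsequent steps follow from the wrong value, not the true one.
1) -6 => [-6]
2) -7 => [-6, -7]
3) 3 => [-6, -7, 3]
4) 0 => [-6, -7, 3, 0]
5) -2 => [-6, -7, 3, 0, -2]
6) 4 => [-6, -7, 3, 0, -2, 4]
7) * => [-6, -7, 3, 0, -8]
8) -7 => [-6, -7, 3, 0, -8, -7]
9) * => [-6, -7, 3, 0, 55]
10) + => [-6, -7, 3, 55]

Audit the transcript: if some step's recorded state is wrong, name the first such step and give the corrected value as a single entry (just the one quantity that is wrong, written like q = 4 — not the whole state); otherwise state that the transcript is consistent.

Recomputing the run from the initial state:
step 1: [-6]
step 2: [-6, -7]
step 3: [-6, -7, 3]
step 4: [-6, -7, 3, 0]
step 5: [-6, -7, 3, 0, -2]
step 6: [-6, -7, 3, 0, -2, 4]
step 7: [-6, -7, 3, 0, -8]
step 8: [-6, -7, 3, 0, -8, -7]
step 9: [-6, -7, 3, 0, 56]
step 10: [-6, -7, 3, 56]
The first disagreement with the transcript is at step 9, where the value should be top = 56.

step 9, top = 56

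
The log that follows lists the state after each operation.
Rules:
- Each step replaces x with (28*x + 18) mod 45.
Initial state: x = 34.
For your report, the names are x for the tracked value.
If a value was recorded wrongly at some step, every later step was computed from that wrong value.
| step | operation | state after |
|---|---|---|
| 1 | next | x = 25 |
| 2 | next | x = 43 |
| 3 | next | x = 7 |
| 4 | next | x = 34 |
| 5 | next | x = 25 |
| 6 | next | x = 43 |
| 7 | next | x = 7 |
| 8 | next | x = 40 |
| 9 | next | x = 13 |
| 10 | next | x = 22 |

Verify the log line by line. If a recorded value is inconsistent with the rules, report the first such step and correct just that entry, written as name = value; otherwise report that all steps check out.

Step 1: x = (28*34 + 18) mod 45 = 25 — verified.
Step 2: x = (28*25 + 18) mod 45 = 43 — agrees with the log.
Step 3: x = (28*43 + 18) mod 45 = 7 — same as recorded.
Step 4: x = (28*7 + 18) mod 45 = 34 — same as recorded.
Step 5: x = (28*34 + 18) mod 45 = 25 — consistent with the log.
Step 6: x = (28*25 + 18) mod 45 = 43 — verified.
Step 7: x = (28*43 + 18) mod 45 = 7 — agrees with the log.
Step 8: x = (28*7 + 18) mod 45 = 34 — a discrepancy with the log.
First deviation found at step 8; the corrected entry is x = 34.

step 8, x = 34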